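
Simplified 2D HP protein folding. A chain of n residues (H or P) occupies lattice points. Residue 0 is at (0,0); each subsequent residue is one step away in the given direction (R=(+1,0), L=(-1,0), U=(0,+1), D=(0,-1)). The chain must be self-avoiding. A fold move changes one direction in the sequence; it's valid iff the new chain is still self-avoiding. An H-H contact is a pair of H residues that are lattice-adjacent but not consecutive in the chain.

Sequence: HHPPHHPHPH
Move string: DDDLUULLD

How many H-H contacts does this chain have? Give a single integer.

Positions: [(0, 0), (0, -1), (0, -2), (0, -3), (-1, -3), (-1, -2), (-1, -1), (-2, -1), (-3, -1), (-3, -2)]
No H-H contacts found.

Answer: 0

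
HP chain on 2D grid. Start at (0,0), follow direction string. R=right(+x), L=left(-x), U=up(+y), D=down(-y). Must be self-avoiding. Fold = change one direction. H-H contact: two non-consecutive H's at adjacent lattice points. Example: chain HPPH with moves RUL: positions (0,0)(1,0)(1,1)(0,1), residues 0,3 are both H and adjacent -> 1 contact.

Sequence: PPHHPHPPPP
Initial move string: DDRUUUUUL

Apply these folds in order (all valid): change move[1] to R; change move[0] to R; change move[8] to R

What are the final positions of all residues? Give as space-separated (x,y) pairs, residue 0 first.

Answer: (0,0) (1,0) (2,0) (3,0) (3,1) (3,2) (3,3) (3,4) (3,5) (4,5)

Derivation:
Initial moves: DDRUUUUUL
Fold: move[1]->R => DRRUUUUUL (positions: [(0, 0), (0, -1), (1, -1), (2, -1), (2, 0), (2, 1), (2, 2), (2, 3), (2, 4), (1, 4)])
Fold: move[0]->R => RRRUUUUUL (positions: [(0, 0), (1, 0), (2, 0), (3, 0), (3, 1), (3, 2), (3, 3), (3, 4), (3, 5), (2, 5)])
Fold: move[8]->R => RRRUUUUUR (positions: [(0, 0), (1, 0), (2, 0), (3, 0), (3, 1), (3, 2), (3, 3), (3, 4), (3, 5), (4, 5)])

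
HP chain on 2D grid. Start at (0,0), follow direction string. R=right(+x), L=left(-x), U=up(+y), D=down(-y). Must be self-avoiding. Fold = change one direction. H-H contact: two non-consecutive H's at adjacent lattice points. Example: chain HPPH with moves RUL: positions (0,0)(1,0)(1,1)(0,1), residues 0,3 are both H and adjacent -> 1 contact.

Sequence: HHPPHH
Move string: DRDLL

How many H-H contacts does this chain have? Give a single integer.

Answer: 1

Derivation:
Positions: [(0, 0), (0, -1), (1, -1), (1, -2), (0, -2), (-1, -2)]
H-H contact: residue 1 @(0,-1) - residue 4 @(0, -2)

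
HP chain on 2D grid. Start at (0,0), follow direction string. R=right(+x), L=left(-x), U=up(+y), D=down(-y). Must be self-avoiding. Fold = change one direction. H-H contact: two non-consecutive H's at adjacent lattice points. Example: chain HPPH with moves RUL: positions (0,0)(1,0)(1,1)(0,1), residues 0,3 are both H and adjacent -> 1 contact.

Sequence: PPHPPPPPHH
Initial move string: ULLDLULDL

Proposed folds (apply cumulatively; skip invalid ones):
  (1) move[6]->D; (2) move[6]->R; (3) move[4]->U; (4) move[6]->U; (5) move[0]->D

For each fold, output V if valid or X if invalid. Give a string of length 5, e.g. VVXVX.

Answer: XXXXV

Derivation:
Initial: ULLDLULDL -> [(0, 0), (0, 1), (-1, 1), (-2, 1), (-2, 0), (-3, 0), (-3, 1), (-4, 1), (-4, 0), (-5, 0)]
Fold 1: move[6]->D => ULLDLUDDL INVALID (collision), skipped
Fold 2: move[6]->R => ULLDLURDL INVALID (collision), skipped
Fold 3: move[4]->U => ULLDUULDL INVALID (collision), skipped
Fold 4: move[6]->U => ULLDLUUDL INVALID (collision), skipped
Fold 5: move[0]->D => DLLDLULDL VALID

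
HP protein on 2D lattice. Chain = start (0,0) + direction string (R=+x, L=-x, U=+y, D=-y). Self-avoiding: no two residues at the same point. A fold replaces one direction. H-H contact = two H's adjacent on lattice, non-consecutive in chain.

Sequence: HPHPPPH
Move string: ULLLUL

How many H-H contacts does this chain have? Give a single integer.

Positions: [(0, 0), (0, 1), (-1, 1), (-2, 1), (-3, 1), (-3, 2), (-4, 2)]
No H-H contacts found.

Answer: 0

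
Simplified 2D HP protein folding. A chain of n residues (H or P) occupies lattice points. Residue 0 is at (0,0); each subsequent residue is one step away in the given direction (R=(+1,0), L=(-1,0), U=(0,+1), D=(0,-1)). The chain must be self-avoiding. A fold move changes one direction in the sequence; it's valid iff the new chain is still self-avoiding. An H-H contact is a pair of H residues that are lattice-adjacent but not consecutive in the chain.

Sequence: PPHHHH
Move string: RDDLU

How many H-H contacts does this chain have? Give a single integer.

Answer: 1

Derivation:
Positions: [(0, 0), (1, 0), (1, -1), (1, -2), (0, -2), (0, -1)]
H-H contact: residue 2 @(1,-1) - residue 5 @(0, -1)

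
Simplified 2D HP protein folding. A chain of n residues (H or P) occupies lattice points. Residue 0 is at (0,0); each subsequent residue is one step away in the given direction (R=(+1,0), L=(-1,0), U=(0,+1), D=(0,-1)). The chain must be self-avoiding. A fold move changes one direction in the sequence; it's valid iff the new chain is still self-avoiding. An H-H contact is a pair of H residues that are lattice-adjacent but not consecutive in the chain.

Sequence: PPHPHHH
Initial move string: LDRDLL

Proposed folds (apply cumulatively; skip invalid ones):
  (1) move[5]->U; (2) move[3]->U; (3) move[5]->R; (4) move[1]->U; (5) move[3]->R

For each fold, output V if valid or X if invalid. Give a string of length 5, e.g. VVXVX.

Answer: XXXXX

Derivation:
Initial: LDRDLL -> [(0, 0), (-1, 0), (-1, -1), (0, -1), (0, -2), (-1, -2), (-2, -2)]
Fold 1: move[5]->U => LDRDLU INVALID (collision), skipped
Fold 2: move[3]->U => LDRULL INVALID (collision), skipped
Fold 3: move[5]->R => LDRDLR INVALID (collision), skipped
Fold 4: move[1]->U => LURDLL INVALID (collision), skipped
Fold 5: move[3]->R => LDRRLL INVALID (collision), skipped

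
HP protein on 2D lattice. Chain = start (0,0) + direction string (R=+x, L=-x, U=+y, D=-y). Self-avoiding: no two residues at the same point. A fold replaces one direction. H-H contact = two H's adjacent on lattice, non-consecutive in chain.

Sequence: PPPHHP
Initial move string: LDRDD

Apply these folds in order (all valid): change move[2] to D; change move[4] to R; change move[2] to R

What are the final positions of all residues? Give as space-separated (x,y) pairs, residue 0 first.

Initial moves: LDRDD
Fold: move[2]->D => LDDDD (positions: [(0, 0), (-1, 0), (-1, -1), (-1, -2), (-1, -3), (-1, -4)])
Fold: move[4]->R => LDDDR (positions: [(0, 0), (-1, 0), (-1, -1), (-1, -2), (-1, -3), (0, -3)])
Fold: move[2]->R => LDRDR (positions: [(0, 0), (-1, 0), (-1, -1), (0, -1), (0, -2), (1, -2)])

Answer: (0,0) (-1,0) (-1,-1) (0,-1) (0,-2) (1,-2)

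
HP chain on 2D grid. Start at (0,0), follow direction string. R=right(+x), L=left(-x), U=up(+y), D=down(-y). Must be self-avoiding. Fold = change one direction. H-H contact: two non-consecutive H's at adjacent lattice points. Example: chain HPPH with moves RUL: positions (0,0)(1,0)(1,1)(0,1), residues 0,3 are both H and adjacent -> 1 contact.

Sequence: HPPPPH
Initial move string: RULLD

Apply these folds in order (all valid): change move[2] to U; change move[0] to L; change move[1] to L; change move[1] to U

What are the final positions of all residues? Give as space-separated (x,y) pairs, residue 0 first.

Initial moves: RULLD
Fold: move[2]->U => RUULD (positions: [(0, 0), (1, 0), (1, 1), (1, 2), (0, 2), (0, 1)])
Fold: move[0]->L => LUULD (positions: [(0, 0), (-1, 0), (-1, 1), (-1, 2), (-2, 2), (-2, 1)])
Fold: move[1]->L => LLULD (positions: [(0, 0), (-1, 0), (-2, 0), (-2, 1), (-3, 1), (-3, 0)])
Fold: move[1]->U => LUULD (positions: [(0, 0), (-1, 0), (-1, 1), (-1, 2), (-2, 2), (-2, 1)])

Answer: (0,0) (-1,0) (-1,1) (-1,2) (-2,2) (-2,1)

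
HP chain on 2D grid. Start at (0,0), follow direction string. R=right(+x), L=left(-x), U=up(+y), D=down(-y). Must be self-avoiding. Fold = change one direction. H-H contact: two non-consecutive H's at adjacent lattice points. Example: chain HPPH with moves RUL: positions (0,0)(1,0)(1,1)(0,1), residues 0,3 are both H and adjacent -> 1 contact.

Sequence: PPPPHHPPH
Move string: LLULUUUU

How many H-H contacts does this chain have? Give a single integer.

Answer: 0

Derivation:
Positions: [(0, 0), (-1, 0), (-2, 0), (-2, 1), (-3, 1), (-3, 2), (-3, 3), (-3, 4), (-3, 5)]
No H-H contacts found.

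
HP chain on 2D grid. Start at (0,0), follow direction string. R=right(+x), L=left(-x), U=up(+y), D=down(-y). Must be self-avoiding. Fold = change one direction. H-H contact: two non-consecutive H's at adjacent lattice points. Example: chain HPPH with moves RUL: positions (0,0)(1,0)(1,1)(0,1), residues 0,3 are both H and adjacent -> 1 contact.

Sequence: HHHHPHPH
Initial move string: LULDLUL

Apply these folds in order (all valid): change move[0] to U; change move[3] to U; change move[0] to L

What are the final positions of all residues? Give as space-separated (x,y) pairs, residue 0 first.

Answer: (0,0) (-1,0) (-1,1) (-2,1) (-2,2) (-3,2) (-3,3) (-4,3)

Derivation:
Initial moves: LULDLUL
Fold: move[0]->U => UULDLUL (positions: [(0, 0), (0, 1), (0, 2), (-1, 2), (-1, 1), (-2, 1), (-2, 2), (-3, 2)])
Fold: move[3]->U => UULULUL (positions: [(0, 0), (0, 1), (0, 2), (-1, 2), (-1, 3), (-2, 3), (-2, 4), (-3, 4)])
Fold: move[0]->L => LULULUL (positions: [(0, 0), (-1, 0), (-1, 1), (-2, 1), (-2, 2), (-3, 2), (-3, 3), (-4, 3)])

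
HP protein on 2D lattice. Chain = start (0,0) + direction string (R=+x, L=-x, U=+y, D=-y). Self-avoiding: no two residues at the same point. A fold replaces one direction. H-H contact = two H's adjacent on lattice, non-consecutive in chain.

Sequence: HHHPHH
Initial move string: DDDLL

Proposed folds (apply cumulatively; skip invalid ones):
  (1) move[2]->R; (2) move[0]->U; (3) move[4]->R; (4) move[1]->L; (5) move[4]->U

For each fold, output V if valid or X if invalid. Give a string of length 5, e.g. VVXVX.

Answer: XXXVV

Derivation:
Initial: DDDLL -> [(0, 0), (0, -1), (0, -2), (0, -3), (-1, -3), (-2, -3)]
Fold 1: move[2]->R => DDRLL INVALID (collision), skipped
Fold 2: move[0]->U => UDDLL INVALID (collision), skipped
Fold 3: move[4]->R => DDDLR INVALID (collision), skipped
Fold 4: move[1]->L => DLDLL VALID
Fold 5: move[4]->U => DLDLU VALID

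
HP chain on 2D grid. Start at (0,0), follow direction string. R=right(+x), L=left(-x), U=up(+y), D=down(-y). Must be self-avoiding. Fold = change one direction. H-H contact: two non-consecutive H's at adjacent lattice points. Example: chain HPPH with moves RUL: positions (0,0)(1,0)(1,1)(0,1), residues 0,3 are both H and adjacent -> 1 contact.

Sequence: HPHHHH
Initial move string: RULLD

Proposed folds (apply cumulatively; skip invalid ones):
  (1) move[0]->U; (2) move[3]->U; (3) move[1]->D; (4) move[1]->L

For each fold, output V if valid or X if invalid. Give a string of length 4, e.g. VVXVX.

Initial: RULLD -> [(0, 0), (1, 0), (1, 1), (0, 1), (-1, 1), (-1, 0)]
Fold 1: move[0]->U => UULLD VALID
Fold 2: move[3]->U => UULUD INVALID (collision), skipped
Fold 3: move[1]->D => UDLLD INVALID (collision), skipped
Fold 4: move[1]->L => ULLLD VALID

Answer: VXXV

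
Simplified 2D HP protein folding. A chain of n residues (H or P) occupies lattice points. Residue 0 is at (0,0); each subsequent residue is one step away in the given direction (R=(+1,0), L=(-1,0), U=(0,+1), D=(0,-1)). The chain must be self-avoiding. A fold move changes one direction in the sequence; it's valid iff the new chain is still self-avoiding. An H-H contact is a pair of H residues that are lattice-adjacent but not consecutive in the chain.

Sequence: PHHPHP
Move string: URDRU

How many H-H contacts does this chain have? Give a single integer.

Positions: [(0, 0), (0, 1), (1, 1), (1, 0), (2, 0), (2, 1)]
No H-H contacts found.

Answer: 0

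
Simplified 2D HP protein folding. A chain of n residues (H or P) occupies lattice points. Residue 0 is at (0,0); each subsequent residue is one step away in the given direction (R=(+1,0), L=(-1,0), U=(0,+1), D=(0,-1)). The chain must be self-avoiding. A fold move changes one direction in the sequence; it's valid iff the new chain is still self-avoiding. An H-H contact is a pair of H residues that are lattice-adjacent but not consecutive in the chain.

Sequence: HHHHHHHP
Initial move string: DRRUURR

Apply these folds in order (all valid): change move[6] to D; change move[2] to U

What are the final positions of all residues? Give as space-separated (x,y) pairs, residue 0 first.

Initial moves: DRRUURR
Fold: move[6]->D => DRRUURD (positions: [(0, 0), (0, -1), (1, -1), (2, -1), (2, 0), (2, 1), (3, 1), (3, 0)])
Fold: move[2]->U => DRUUURD (positions: [(0, 0), (0, -1), (1, -1), (1, 0), (1, 1), (1, 2), (2, 2), (2, 1)])

Answer: (0,0) (0,-1) (1,-1) (1,0) (1,1) (1,2) (2,2) (2,1)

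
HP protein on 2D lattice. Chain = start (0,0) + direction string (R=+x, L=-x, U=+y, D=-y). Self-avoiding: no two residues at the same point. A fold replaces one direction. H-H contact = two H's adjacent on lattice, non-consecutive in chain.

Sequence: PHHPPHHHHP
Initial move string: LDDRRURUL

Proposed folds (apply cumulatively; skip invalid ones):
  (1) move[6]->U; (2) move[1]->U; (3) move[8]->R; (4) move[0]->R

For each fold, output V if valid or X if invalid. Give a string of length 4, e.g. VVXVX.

Initial: LDDRRURUL -> [(0, 0), (-1, 0), (-1, -1), (-1, -2), (0, -2), (1, -2), (1, -1), (2, -1), (2, 0), (1, 0)]
Fold 1: move[6]->U => LDDRRUUUL VALID
Fold 2: move[1]->U => LUDRRUUUL INVALID (collision), skipped
Fold 3: move[8]->R => LDDRRUUUR VALID
Fold 4: move[0]->R => RDDRRUUUR VALID

Answer: VXVV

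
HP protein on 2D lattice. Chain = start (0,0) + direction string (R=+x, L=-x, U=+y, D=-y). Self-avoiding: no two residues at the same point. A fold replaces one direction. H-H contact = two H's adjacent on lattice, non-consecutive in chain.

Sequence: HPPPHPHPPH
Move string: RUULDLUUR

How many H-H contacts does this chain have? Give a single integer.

Answer: 1

Derivation:
Positions: [(0, 0), (1, 0), (1, 1), (1, 2), (0, 2), (0, 1), (-1, 1), (-1, 2), (-1, 3), (0, 3)]
H-H contact: residue 4 @(0,2) - residue 9 @(0, 3)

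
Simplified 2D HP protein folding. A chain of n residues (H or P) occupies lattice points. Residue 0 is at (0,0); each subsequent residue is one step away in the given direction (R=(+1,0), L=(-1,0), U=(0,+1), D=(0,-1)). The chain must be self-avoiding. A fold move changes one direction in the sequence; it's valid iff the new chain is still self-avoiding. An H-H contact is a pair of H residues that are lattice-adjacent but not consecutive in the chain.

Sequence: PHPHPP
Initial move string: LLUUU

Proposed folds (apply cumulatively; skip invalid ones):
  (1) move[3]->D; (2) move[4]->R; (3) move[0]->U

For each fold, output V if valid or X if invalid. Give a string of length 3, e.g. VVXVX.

Answer: XVV

Derivation:
Initial: LLUUU -> [(0, 0), (-1, 0), (-2, 0), (-2, 1), (-2, 2), (-2, 3)]
Fold 1: move[3]->D => LLUDU INVALID (collision), skipped
Fold 2: move[4]->R => LLUUR VALID
Fold 3: move[0]->U => ULUUR VALID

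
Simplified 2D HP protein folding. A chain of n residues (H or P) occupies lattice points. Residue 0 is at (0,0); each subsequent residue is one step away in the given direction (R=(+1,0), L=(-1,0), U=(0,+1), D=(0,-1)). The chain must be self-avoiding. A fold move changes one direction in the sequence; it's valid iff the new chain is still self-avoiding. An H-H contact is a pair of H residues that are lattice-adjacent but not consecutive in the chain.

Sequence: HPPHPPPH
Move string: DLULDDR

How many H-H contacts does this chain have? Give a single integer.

Answer: 1

Derivation:
Positions: [(0, 0), (0, -1), (-1, -1), (-1, 0), (-2, 0), (-2, -1), (-2, -2), (-1, -2)]
H-H contact: residue 0 @(0,0) - residue 3 @(-1, 0)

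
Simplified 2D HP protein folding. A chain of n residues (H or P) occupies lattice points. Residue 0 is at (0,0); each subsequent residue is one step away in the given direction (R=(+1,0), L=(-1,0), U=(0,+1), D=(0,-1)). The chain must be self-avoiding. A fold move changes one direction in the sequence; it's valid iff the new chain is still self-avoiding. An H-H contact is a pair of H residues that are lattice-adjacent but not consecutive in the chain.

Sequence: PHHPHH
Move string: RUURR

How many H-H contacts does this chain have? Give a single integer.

Positions: [(0, 0), (1, 0), (1, 1), (1, 2), (2, 2), (3, 2)]
No H-H contacts found.

Answer: 0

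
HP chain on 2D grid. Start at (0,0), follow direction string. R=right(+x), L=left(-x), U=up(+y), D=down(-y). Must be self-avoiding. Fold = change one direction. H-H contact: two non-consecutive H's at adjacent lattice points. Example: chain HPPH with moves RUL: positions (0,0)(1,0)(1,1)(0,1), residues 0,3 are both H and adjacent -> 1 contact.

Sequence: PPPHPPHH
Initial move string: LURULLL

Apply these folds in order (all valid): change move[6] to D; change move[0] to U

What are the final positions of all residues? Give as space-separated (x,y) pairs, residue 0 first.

Answer: (0,0) (0,1) (0,2) (1,2) (1,3) (0,3) (-1,3) (-1,2)

Derivation:
Initial moves: LURULLL
Fold: move[6]->D => LURULLD (positions: [(0, 0), (-1, 0), (-1, 1), (0, 1), (0, 2), (-1, 2), (-2, 2), (-2, 1)])
Fold: move[0]->U => UURULLD (positions: [(0, 0), (0, 1), (0, 2), (1, 2), (1, 3), (0, 3), (-1, 3), (-1, 2)])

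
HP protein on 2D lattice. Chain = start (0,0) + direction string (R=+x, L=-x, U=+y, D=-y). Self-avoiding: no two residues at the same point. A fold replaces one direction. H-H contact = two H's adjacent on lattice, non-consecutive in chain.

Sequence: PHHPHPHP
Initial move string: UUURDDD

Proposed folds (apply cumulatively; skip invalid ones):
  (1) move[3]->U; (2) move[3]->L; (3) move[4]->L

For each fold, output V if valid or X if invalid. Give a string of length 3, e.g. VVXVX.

Answer: XVV

Derivation:
Initial: UUURDDD -> [(0, 0), (0, 1), (0, 2), (0, 3), (1, 3), (1, 2), (1, 1), (1, 0)]
Fold 1: move[3]->U => UUUUDDD INVALID (collision), skipped
Fold 2: move[3]->L => UUULDDD VALID
Fold 3: move[4]->L => UUULLDD VALID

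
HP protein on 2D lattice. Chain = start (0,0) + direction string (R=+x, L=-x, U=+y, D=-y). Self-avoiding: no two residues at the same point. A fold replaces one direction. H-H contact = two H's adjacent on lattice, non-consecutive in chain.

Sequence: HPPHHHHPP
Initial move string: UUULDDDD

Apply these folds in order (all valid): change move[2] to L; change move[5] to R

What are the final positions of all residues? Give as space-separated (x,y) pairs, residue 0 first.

Initial moves: UUULDDDD
Fold: move[2]->L => UULLDDDD (positions: [(0, 0), (0, 1), (0, 2), (-1, 2), (-2, 2), (-2, 1), (-2, 0), (-2, -1), (-2, -2)])
Fold: move[5]->R => UULLDRDD (positions: [(0, 0), (0, 1), (0, 2), (-1, 2), (-2, 2), (-2, 1), (-1, 1), (-1, 0), (-1, -1)])

Answer: (0,0) (0,1) (0,2) (-1,2) (-2,2) (-2,1) (-1,1) (-1,0) (-1,-1)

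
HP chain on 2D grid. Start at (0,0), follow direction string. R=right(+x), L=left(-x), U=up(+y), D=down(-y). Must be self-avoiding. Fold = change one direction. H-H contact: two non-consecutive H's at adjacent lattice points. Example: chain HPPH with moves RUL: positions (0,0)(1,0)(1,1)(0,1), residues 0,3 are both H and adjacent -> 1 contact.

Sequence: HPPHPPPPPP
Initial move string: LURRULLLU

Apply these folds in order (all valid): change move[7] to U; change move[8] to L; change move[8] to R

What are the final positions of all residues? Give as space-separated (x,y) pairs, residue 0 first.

Answer: (0,0) (-1,0) (-1,1) (0,1) (1,1) (1,2) (0,2) (-1,2) (-1,3) (0,3)

Derivation:
Initial moves: LURRULLLU
Fold: move[7]->U => LURRULLUU (positions: [(0, 0), (-1, 0), (-1, 1), (0, 1), (1, 1), (1, 2), (0, 2), (-1, 2), (-1, 3), (-1, 4)])
Fold: move[8]->L => LURRULLUL (positions: [(0, 0), (-1, 0), (-1, 1), (0, 1), (1, 1), (1, 2), (0, 2), (-1, 2), (-1, 3), (-2, 3)])
Fold: move[8]->R => LURRULLUR (positions: [(0, 0), (-1, 0), (-1, 1), (0, 1), (1, 1), (1, 2), (0, 2), (-1, 2), (-1, 3), (0, 3)])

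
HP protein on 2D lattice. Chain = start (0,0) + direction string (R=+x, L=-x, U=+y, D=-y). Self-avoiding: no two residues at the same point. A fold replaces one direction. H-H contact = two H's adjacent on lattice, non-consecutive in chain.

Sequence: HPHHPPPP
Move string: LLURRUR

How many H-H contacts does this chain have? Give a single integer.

Positions: [(0, 0), (-1, 0), (-2, 0), (-2, 1), (-1, 1), (0, 1), (0, 2), (1, 2)]
No H-H contacts found.

Answer: 0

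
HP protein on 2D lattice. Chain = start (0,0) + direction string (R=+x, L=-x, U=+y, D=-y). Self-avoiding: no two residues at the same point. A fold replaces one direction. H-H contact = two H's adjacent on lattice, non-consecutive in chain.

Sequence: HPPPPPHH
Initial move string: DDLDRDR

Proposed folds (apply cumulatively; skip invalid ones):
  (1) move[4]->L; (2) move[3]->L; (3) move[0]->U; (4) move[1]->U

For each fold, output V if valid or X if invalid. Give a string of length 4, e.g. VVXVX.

Initial: DDLDRDR -> [(0, 0), (0, -1), (0, -2), (-1, -2), (-1, -3), (0, -3), (0, -4), (1, -4)]
Fold 1: move[4]->L => DDLDLDR VALID
Fold 2: move[3]->L => DDLLLDR VALID
Fold 3: move[0]->U => UDLLLDR INVALID (collision), skipped
Fold 4: move[1]->U => DULLLDR INVALID (collision), skipped

Answer: VVXX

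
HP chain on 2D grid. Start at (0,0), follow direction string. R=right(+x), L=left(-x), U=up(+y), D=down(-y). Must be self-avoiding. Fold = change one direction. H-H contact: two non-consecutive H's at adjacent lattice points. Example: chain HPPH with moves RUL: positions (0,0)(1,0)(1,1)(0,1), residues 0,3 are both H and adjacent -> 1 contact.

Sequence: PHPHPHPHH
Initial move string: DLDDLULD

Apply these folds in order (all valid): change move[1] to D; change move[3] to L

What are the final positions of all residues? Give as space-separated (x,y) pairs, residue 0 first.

Initial moves: DLDDLULD
Fold: move[1]->D => DDDDLULD (positions: [(0, 0), (0, -1), (0, -2), (0, -3), (0, -4), (-1, -4), (-1, -3), (-2, -3), (-2, -4)])
Fold: move[3]->L => DDDLLULD (positions: [(0, 0), (0, -1), (0, -2), (0, -3), (-1, -3), (-2, -3), (-2, -2), (-3, -2), (-3, -3)])

Answer: (0,0) (0,-1) (0,-2) (0,-3) (-1,-3) (-2,-3) (-2,-2) (-3,-2) (-3,-3)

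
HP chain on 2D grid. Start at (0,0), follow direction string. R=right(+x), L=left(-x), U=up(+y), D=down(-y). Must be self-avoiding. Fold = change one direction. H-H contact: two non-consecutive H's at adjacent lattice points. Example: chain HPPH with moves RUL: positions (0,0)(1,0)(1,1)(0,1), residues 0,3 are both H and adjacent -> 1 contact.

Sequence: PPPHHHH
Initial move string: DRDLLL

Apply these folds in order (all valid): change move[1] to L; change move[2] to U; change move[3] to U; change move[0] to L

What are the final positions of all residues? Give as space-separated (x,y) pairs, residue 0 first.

Answer: (0,0) (-1,0) (-2,0) (-2,1) (-2,2) (-3,2) (-4,2)

Derivation:
Initial moves: DRDLLL
Fold: move[1]->L => DLDLLL (positions: [(0, 0), (0, -1), (-1, -1), (-1, -2), (-2, -2), (-3, -2), (-4, -2)])
Fold: move[2]->U => DLULLL (positions: [(0, 0), (0, -1), (-1, -1), (-1, 0), (-2, 0), (-3, 0), (-4, 0)])
Fold: move[3]->U => DLUULL (positions: [(0, 0), (0, -1), (-1, -1), (-1, 0), (-1, 1), (-2, 1), (-3, 1)])
Fold: move[0]->L => LLUULL (positions: [(0, 0), (-1, 0), (-2, 0), (-2, 1), (-2, 2), (-3, 2), (-4, 2)])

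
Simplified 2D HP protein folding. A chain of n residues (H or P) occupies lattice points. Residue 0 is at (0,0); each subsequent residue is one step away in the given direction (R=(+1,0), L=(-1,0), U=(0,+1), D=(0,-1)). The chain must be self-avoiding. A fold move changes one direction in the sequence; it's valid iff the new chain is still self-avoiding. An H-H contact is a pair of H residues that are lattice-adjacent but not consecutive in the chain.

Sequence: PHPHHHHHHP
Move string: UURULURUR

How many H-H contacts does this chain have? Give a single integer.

Answer: 1

Derivation:
Positions: [(0, 0), (0, 1), (0, 2), (1, 2), (1, 3), (0, 3), (0, 4), (1, 4), (1, 5), (2, 5)]
H-H contact: residue 4 @(1,3) - residue 7 @(1, 4)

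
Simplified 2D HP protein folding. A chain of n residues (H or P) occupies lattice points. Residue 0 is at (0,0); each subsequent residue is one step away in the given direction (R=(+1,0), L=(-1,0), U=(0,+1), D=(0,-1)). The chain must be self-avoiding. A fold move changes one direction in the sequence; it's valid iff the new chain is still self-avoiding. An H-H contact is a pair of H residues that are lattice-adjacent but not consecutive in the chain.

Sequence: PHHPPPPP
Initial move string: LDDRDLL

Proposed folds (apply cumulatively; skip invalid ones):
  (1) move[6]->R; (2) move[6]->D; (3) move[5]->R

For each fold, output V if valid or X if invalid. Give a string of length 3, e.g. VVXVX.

Initial: LDDRDLL -> [(0, 0), (-1, 0), (-1, -1), (-1, -2), (0, -2), (0, -3), (-1, -3), (-2, -3)]
Fold 1: move[6]->R => LDDRDLR INVALID (collision), skipped
Fold 2: move[6]->D => LDDRDLD VALID
Fold 3: move[5]->R => LDDRDRD VALID

Answer: XVV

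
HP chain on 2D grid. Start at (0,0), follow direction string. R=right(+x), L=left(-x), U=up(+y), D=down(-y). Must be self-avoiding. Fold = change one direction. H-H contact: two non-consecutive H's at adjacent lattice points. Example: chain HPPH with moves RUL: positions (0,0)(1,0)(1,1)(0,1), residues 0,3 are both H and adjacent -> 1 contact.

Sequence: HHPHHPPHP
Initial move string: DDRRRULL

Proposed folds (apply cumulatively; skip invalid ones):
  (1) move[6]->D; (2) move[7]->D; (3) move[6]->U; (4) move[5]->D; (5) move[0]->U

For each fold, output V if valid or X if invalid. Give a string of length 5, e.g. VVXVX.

Answer: XXVXX

Derivation:
Initial: DDRRRULL -> [(0, 0), (0, -1), (0, -2), (1, -2), (2, -2), (3, -2), (3, -1), (2, -1), (1, -1)]
Fold 1: move[6]->D => DDRRRUDL INVALID (collision), skipped
Fold 2: move[7]->D => DDRRRULD INVALID (collision), skipped
Fold 3: move[6]->U => DDRRRUUL VALID
Fold 4: move[5]->D => DDRRRDUL INVALID (collision), skipped
Fold 5: move[0]->U => UDRRRUUL INVALID (collision), skipped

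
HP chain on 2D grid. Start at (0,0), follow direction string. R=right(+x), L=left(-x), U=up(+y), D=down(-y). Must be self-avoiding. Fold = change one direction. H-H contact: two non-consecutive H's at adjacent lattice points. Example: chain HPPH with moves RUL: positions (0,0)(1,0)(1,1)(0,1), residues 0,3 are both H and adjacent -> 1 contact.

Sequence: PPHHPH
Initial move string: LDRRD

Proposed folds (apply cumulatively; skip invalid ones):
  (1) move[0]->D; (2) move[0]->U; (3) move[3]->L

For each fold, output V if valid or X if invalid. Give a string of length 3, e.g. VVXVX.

Answer: VXX

Derivation:
Initial: LDRRD -> [(0, 0), (-1, 0), (-1, -1), (0, -1), (1, -1), (1, -2)]
Fold 1: move[0]->D => DDRRD VALID
Fold 2: move[0]->U => UDRRD INVALID (collision), skipped
Fold 3: move[3]->L => DDRLD INVALID (collision), skipped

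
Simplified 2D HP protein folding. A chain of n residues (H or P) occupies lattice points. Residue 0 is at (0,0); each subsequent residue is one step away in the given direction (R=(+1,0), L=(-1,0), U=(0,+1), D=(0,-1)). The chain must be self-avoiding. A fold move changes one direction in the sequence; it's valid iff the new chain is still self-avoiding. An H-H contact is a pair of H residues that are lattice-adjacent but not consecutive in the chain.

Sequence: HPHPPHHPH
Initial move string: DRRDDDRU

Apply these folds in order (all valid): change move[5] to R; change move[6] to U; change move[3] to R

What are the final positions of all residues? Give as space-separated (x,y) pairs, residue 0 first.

Answer: (0,0) (0,-1) (1,-1) (2,-1) (3,-1) (3,-2) (4,-2) (4,-1) (4,0)

Derivation:
Initial moves: DRRDDDRU
Fold: move[5]->R => DRRDDRRU (positions: [(0, 0), (0, -1), (1, -1), (2, -1), (2, -2), (2, -3), (3, -3), (4, -3), (4, -2)])
Fold: move[6]->U => DRRDDRUU (positions: [(0, 0), (0, -1), (1, -1), (2, -1), (2, -2), (2, -3), (3, -3), (3, -2), (3, -1)])
Fold: move[3]->R => DRRRDRUU (positions: [(0, 0), (0, -1), (1, -1), (2, -1), (3, -1), (3, -2), (4, -2), (4, -1), (4, 0)])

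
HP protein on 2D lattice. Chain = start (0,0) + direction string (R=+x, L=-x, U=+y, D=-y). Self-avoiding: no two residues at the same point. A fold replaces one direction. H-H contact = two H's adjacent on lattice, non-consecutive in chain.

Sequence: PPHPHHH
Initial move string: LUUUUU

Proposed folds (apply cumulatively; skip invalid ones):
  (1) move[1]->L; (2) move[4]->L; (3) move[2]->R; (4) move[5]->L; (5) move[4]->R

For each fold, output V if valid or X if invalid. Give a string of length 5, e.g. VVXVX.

Initial: LUUUUU -> [(0, 0), (-1, 0), (-1, 1), (-1, 2), (-1, 3), (-1, 4), (-1, 5)]
Fold 1: move[1]->L => LLUUUU VALID
Fold 2: move[4]->L => LLUULU VALID
Fold 3: move[2]->R => LLRULU INVALID (collision), skipped
Fold 4: move[5]->L => LLUULL VALID
Fold 5: move[4]->R => LLUURL INVALID (collision), skipped

Answer: VVXVX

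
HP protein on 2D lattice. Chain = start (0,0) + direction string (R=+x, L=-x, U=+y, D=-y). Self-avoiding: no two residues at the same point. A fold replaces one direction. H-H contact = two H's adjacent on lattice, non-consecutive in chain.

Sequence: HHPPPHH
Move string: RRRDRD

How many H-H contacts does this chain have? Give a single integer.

Positions: [(0, 0), (1, 0), (2, 0), (3, 0), (3, -1), (4, -1), (4, -2)]
No H-H contacts found.

Answer: 0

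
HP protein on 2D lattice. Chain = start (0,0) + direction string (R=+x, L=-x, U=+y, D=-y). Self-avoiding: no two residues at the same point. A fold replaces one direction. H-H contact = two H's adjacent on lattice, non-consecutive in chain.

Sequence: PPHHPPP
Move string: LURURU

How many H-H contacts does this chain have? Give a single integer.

Answer: 0

Derivation:
Positions: [(0, 0), (-1, 0), (-1, 1), (0, 1), (0, 2), (1, 2), (1, 3)]
No H-H contacts found.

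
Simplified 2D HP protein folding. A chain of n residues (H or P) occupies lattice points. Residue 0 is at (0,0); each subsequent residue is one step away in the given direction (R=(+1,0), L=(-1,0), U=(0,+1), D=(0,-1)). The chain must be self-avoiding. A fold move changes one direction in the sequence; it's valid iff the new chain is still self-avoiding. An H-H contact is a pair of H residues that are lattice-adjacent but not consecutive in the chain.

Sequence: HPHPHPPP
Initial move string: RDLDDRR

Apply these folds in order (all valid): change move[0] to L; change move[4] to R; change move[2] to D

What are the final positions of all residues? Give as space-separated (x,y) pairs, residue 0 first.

Initial moves: RDLDDRR
Fold: move[0]->L => LDLDDRR (positions: [(0, 0), (-1, 0), (-1, -1), (-2, -1), (-2, -2), (-2, -3), (-1, -3), (0, -3)])
Fold: move[4]->R => LDLDRRR (positions: [(0, 0), (-1, 0), (-1, -1), (-2, -1), (-2, -2), (-1, -2), (0, -2), (1, -2)])
Fold: move[2]->D => LDDDRRR (positions: [(0, 0), (-1, 0), (-1, -1), (-1, -2), (-1, -3), (0, -3), (1, -3), (2, -3)])

Answer: (0,0) (-1,0) (-1,-1) (-1,-2) (-1,-3) (0,-3) (1,-3) (2,-3)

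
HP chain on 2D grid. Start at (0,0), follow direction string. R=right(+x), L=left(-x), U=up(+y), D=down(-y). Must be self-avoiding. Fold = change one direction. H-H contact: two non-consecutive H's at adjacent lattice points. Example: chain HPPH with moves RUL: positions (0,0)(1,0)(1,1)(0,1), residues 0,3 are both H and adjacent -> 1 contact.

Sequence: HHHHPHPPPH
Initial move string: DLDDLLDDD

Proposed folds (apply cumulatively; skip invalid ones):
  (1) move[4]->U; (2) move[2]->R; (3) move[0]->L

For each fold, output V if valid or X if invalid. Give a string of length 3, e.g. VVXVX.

Answer: XXV

Derivation:
Initial: DLDDLLDDD -> [(0, 0), (0, -1), (-1, -1), (-1, -2), (-1, -3), (-2, -3), (-3, -3), (-3, -4), (-3, -5), (-3, -6)]
Fold 1: move[4]->U => DLDDULDDD INVALID (collision), skipped
Fold 2: move[2]->R => DLRDLLDDD INVALID (collision), skipped
Fold 3: move[0]->L => LLDDLLDDD VALID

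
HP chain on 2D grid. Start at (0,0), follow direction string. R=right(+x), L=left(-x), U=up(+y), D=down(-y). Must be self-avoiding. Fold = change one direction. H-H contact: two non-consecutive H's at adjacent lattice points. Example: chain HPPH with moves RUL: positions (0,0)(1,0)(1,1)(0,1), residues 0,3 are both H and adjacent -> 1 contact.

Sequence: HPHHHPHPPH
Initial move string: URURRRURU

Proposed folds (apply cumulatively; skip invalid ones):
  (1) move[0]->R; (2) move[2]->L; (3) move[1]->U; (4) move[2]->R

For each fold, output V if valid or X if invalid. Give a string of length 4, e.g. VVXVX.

Answer: VXVV

Derivation:
Initial: URURRRURU -> [(0, 0), (0, 1), (1, 1), (1, 2), (2, 2), (3, 2), (4, 2), (4, 3), (5, 3), (5, 4)]
Fold 1: move[0]->R => RRURRRURU VALID
Fold 2: move[2]->L => RRLRRRURU INVALID (collision), skipped
Fold 3: move[1]->U => RUURRRURU VALID
Fold 4: move[2]->R => RURRRRURU VALID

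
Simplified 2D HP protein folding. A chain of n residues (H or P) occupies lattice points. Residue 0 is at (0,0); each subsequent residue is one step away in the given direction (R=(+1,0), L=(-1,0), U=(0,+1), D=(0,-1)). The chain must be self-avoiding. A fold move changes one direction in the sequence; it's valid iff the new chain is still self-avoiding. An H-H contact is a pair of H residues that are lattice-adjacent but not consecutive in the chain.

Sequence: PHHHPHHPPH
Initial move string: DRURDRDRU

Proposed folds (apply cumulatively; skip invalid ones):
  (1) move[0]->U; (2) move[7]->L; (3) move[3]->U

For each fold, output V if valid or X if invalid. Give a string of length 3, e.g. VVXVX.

Initial: DRURDRDRU -> [(0, 0), (0, -1), (1, -1), (1, 0), (2, 0), (2, -1), (3, -1), (3, -2), (4, -2), (4, -1)]
Fold 1: move[0]->U => URURDRDRU VALID
Fold 2: move[7]->L => URURDRDLU INVALID (collision), skipped
Fold 3: move[3]->U => URUUDRDRU INVALID (collision), skipped

Answer: VXX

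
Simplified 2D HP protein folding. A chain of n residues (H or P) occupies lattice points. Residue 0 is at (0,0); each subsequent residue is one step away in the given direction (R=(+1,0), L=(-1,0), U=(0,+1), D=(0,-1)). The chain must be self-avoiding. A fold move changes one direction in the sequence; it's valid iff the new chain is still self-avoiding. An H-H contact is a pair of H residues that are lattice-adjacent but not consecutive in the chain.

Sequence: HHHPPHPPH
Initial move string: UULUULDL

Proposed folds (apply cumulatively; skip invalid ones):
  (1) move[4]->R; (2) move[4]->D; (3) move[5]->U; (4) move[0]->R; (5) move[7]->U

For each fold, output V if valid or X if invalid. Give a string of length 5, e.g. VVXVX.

Answer: XXXVX

Derivation:
Initial: UULUULDL -> [(0, 0), (0, 1), (0, 2), (-1, 2), (-1, 3), (-1, 4), (-2, 4), (-2, 3), (-3, 3)]
Fold 1: move[4]->R => UULURLDL INVALID (collision), skipped
Fold 2: move[4]->D => UULUDLDL INVALID (collision), skipped
Fold 3: move[5]->U => UULUUUDL INVALID (collision), skipped
Fold 4: move[0]->R => RULUULDL VALID
Fold 5: move[7]->U => RULUULDU INVALID (collision), skipped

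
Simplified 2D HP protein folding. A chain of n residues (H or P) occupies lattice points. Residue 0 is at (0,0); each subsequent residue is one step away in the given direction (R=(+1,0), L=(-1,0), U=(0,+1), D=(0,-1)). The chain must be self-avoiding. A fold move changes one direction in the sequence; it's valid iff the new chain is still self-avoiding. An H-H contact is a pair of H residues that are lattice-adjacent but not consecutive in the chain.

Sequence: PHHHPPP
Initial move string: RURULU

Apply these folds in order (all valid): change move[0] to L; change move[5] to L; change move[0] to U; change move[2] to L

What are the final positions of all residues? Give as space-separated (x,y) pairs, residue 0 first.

Answer: (0,0) (0,1) (0,2) (-1,2) (-1,3) (-2,3) (-3,3)

Derivation:
Initial moves: RURULU
Fold: move[0]->L => LURULU (positions: [(0, 0), (-1, 0), (-1, 1), (0, 1), (0, 2), (-1, 2), (-1, 3)])
Fold: move[5]->L => LURULL (positions: [(0, 0), (-1, 0), (-1, 1), (0, 1), (0, 2), (-1, 2), (-2, 2)])
Fold: move[0]->U => UURULL (positions: [(0, 0), (0, 1), (0, 2), (1, 2), (1, 3), (0, 3), (-1, 3)])
Fold: move[2]->L => UULULL (positions: [(0, 0), (0, 1), (0, 2), (-1, 2), (-1, 3), (-2, 3), (-3, 3)])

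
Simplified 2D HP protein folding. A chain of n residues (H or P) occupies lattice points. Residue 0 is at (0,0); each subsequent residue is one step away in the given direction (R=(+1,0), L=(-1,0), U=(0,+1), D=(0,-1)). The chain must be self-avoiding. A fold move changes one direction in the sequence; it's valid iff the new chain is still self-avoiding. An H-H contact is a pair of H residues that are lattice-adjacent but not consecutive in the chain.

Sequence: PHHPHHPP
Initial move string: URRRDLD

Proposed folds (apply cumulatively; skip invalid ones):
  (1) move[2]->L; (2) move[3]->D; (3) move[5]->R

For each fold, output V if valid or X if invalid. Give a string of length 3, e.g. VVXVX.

Answer: XVV

Derivation:
Initial: URRRDLD -> [(0, 0), (0, 1), (1, 1), (2, 1), (3, 1), (3, 0), (2, 0), (2, -1)]
Fold 1: move[2]->L => URLRDLD INVALID (collision), skipped
Fold 2: move[3]->D => URRDDLD VALID
Fold 3: move[5]->R => URRDDRD VALID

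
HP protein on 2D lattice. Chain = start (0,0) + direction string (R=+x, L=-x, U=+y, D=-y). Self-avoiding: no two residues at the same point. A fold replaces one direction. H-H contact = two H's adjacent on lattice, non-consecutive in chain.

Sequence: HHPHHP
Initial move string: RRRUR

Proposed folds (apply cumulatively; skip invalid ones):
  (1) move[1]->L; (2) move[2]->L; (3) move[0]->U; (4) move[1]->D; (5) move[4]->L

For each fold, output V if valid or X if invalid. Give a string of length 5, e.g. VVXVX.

Initial: RRRUR -> [(0, 0), (1, 0), (2, 0), (3, 0), (3, 1), (4, 1)]
Fold 1: move[1]->L => RLRUR INVALID (collision), skipped
Fold 2: move[2]->L => RRLUR INVALID (collision), skipped
Fold 3: move[0]->U => URRUR VALID
Fold 4: move[1]->D => UDRUR INVALID (collision), skipped
Fold 5: move[4]->L => URRUL VALID

Answer: XXVXV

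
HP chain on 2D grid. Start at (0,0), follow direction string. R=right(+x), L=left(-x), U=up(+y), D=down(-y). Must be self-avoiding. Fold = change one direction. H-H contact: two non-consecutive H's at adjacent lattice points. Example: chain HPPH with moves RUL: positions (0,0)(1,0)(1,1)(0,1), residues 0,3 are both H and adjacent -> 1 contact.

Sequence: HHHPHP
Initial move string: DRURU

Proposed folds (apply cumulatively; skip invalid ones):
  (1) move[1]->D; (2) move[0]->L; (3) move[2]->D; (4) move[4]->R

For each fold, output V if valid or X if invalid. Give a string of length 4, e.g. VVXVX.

Answer: XXVV

Derivation:
Initial: DRURU -> [(0, 0), (0, -1), (1, -1), (1, 0), (2, 0), (2, 1)]
Fold 1: move[1]->D => DDURU INVALID (collision), skipped
Fold 2: move[0]->L => LRURU INVALID (collision), skipped
Fold 3: move[2]->D => DRDRU VALID
Fold 4: move[4]->R => DRDRR VALID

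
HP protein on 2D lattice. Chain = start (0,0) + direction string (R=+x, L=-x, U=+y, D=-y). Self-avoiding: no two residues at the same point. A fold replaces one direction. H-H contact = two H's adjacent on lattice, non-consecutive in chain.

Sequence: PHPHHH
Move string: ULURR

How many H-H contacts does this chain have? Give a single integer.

Positions: [(0, 0), (0, 1), (-1, 1), (-1, 2), (0, 2), (1, 2)]
H-H contact: residue 1 @(0,1) - residue 4 @(0, 2)

Answer: 1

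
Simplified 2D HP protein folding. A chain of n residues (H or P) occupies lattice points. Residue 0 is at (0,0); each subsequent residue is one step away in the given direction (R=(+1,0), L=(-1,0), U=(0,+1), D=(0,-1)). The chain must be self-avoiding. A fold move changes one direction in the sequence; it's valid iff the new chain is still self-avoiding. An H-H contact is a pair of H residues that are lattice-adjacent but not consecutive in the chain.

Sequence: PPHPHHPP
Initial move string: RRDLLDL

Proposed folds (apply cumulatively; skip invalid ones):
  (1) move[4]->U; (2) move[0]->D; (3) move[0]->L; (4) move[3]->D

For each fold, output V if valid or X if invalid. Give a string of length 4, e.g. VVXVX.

Initial: RRDLLDL -> [(0, 0), (1, 0), (2, 0), (2, -1), (1, -1), (0, -1), (0, -2), (-1, -2)]
Fold 1: move[4]->U => RRDLUDL INVALID (collision), skipped
Fold 2: move[0]->D => DRDLLDL VALID
Fold 3: move[0]->L => LRDLLDL INVALID (collision), skipped
Fold 4: move[3]->D => DRDDLDL VALID

Answer: XVXV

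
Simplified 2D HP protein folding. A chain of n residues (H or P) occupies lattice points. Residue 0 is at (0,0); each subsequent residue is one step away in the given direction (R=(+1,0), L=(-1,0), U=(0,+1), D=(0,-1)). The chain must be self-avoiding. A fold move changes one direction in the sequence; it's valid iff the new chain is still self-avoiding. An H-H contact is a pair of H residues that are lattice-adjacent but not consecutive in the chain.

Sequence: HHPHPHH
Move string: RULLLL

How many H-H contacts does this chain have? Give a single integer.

Positions: [(0, 0), (1, 0), (1, 1), (0, 1), (-1, 1), (-2, 1), (-3, 1)]
H-H contact: residue 0 @(0,0) - residue 3 @(0, 1)

Answer: 1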